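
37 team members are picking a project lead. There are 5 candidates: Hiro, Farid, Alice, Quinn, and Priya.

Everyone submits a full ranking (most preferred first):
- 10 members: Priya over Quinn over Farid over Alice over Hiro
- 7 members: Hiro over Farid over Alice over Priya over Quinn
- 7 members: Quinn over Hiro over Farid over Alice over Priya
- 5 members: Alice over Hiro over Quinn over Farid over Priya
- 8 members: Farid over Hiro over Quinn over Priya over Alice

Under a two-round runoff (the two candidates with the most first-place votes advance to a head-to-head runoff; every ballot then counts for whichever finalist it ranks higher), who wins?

Round 1 first-place votes: Hiro 7, Farid 8, Alice 5, Quinn 7, Priya 10. Priya and Farid advance.
Runoff: Priya is ranked above Farid on 10 ballots, Farid above Priya on 27.

Farid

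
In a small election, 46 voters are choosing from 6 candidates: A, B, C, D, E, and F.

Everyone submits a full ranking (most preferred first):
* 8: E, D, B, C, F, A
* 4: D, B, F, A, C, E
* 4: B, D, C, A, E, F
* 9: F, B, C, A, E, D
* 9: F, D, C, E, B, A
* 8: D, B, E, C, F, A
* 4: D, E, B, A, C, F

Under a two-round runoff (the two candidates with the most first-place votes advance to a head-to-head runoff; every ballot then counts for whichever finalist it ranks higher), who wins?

Round 1 first-place votes: A 0, B 4, C 0, D 16, E 8, F 18. F and D advance.
Runoff: F is ranked above D on 18 ballots, D above F on 28.

D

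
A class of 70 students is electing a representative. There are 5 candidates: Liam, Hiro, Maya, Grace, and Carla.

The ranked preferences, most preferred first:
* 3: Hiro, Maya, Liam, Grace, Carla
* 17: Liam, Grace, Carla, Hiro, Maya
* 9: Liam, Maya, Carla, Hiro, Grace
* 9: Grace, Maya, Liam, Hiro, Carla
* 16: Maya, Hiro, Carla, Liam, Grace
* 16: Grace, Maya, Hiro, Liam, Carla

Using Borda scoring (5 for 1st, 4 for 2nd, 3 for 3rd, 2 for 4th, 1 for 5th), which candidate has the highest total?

Maya

Liam: 3×3 + 17×5 + 9×5 + 9×3 + 16×2 + 16×2 = 230
Hiro: 3×5 + 17×2 + 9×2 + 9×2 + 16×4 + 16×3 = 197
Maya: 3×4 + 17×1 + 9×4 + 9×4 + 16×5 + 16×4 = 245
Grace: 3×2 + 17×4 + 9×1 + 9×5 + 16×1 + 16×5 = 224
Carla: 3×1 + 17×3 + 9×3 + 9×1 + 16×3 + 16×1 = 154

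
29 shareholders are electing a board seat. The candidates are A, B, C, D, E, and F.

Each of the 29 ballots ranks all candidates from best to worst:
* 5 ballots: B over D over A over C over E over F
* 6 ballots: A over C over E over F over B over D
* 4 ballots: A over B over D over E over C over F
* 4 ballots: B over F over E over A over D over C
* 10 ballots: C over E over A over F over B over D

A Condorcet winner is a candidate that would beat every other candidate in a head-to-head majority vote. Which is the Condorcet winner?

A

A vs B: 20–9
A vs C: 19–10
A vs D: 24–5
A vs E: 15–14
A vs F: 25–4
A beats every other candidate.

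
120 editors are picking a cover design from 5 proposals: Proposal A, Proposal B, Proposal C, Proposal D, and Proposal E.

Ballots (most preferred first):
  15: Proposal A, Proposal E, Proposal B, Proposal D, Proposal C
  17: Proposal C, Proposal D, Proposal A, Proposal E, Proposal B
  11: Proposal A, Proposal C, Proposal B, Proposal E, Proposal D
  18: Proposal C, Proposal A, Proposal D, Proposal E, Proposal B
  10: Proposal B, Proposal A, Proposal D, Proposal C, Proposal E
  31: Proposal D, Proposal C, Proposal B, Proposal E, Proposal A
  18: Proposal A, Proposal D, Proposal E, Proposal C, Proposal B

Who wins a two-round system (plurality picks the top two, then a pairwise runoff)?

Round 1 first-place votes: Proposal A 44, Proposal B 10, Proposal C 35, Proposal D 31, Proposal E 0. Proposal A and Proposal C advance.
Runoff: Proposal A is ranked above Proposal C on 54 ballots, Proposal C above Proposal A on 66.

Proposal C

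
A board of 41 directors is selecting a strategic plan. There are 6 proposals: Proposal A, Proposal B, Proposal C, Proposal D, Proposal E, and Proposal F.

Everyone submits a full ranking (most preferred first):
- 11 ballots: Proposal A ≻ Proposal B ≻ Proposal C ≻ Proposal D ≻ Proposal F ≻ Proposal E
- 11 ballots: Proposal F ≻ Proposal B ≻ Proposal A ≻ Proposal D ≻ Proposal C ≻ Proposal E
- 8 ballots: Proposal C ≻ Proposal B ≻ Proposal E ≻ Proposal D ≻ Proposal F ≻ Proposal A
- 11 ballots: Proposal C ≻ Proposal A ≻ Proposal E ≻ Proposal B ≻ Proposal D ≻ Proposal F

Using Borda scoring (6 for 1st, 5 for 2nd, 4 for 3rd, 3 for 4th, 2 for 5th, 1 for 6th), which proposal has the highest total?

Proposal A: 11×6 + 11×4 + 8×1 + 11×5 = 173
Proposal B: 11×5 + 11×5 + 8×5 + 11×3 = 183
Proposal C: 11×4 + 11×2 + 8×6 + 11×6 = 180
Proposal D: 11×3 + 11×3 + 8×3 + 11×2 = 112
Proposal E: 11×1 + 11×1 + 8×4 + 11×4 = 98
Proposal F: 11×2 + 11×6 + 8×2 + 11×1 = 115

Proposal B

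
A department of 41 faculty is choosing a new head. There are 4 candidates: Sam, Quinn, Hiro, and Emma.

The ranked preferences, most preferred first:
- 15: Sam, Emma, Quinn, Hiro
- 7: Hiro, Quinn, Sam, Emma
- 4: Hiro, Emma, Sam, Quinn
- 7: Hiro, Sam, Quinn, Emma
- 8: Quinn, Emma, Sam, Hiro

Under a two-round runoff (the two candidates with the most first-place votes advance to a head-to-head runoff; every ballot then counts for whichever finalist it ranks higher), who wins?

Sam

Round 1 first-place votes: Sam 15, Quinn 8, Hiro 18, Emma 0. Hiro and Sam advance.
Runoff: Hiro is ranked above Sam on 18 ballots, Sam above Hiro on 23.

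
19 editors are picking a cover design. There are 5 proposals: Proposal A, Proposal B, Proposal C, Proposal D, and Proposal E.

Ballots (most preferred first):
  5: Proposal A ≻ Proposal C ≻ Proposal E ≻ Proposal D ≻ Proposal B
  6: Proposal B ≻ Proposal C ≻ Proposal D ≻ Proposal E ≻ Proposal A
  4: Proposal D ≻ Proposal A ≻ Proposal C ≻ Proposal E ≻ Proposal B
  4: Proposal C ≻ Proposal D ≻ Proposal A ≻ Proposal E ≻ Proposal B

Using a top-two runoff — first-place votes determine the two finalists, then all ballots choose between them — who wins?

Round 1 first-place votes: Proposal A 5, Proposal B 6, Proposal C 4, Proposal D 4, Proposal E 0. Proposal B and Proposal A advance.
Runoff: Proposal B is ranked above Proposal A on 6 ballots, Proposal A above Proposal B on 13.

Proposal A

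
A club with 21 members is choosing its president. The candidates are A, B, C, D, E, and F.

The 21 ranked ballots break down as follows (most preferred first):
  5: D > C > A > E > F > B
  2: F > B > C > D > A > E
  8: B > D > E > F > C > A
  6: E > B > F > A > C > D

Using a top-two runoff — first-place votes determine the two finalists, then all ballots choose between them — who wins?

E

Round 1 first-place votes: A 0, B 8, C 0, D 5, E 6, F 2. B and E advance.
Runoff: B is ranked above E on 10 ballots, E above B on 11.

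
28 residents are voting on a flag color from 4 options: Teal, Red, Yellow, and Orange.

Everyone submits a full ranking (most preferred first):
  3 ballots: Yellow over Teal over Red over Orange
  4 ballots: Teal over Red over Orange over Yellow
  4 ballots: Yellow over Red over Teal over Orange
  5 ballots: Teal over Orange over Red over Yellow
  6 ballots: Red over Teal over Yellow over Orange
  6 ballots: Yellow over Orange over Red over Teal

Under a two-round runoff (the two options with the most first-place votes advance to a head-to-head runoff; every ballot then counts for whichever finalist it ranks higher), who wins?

Round 1 first-place votes: Teal 9, Red 6, Yellow 13, Orange 0. Yellow and Teal advance.
Runoff: Yellow is ranked above Teal on 13 ballots, Teal above Yellow on 15.

Teal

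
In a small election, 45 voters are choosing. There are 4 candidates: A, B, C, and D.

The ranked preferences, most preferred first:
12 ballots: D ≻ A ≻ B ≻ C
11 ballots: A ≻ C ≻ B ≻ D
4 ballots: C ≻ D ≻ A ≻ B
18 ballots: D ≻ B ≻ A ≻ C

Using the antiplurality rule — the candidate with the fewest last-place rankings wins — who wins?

A

Last-place votes: A 0, B 4, C 30, D 11.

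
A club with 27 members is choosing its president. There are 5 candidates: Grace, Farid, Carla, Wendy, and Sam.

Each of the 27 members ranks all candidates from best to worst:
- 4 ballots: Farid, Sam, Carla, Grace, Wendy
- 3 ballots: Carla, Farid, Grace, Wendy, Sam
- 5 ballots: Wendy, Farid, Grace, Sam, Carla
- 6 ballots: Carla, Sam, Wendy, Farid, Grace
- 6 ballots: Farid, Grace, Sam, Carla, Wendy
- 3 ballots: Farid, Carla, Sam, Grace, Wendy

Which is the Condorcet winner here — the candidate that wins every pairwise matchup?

Farid vs Grace: 27–0
Farid vs Carla: 18–9
Farid vs Wendy: 16–11
Farid vs Sam: 21–6
Farid beats every other candidate.

Farid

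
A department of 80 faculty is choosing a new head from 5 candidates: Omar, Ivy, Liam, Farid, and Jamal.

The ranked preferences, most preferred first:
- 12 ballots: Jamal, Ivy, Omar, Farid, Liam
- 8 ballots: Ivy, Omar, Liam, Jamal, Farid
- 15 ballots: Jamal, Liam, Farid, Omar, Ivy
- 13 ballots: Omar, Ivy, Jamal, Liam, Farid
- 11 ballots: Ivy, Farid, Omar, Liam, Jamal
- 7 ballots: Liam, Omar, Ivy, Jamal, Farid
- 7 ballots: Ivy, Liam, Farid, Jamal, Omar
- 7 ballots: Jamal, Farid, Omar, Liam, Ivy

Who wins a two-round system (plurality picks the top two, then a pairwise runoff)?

Ivy

Round 1 first-place votes: Omar 13, Ivy 26, Liam 7, Farid 0, Jamal 34. Jamal and Ivy advance.
Runoff: Jamal is ranked above Ivy on 34 ballots, Ivy above Jamal on 46.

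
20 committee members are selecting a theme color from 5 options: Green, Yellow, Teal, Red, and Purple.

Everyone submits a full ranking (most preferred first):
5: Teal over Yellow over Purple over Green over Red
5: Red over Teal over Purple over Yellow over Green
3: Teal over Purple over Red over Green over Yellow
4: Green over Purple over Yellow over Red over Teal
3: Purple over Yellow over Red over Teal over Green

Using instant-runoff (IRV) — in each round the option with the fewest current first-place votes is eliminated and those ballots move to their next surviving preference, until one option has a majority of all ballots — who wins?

Round 1: Green 4, Yellow 0, Teal 8, Red 5, Purple 3. Yellow eliminated.
Round 2: Green 4, Teal 8, Red 5, Purple 3. Purple eliminated.
Round 3: Green 4, Teal 8, Red 8. Green eliminated.
Round 4: Teal 8, Red 12. Red has a majority (≥11).

Red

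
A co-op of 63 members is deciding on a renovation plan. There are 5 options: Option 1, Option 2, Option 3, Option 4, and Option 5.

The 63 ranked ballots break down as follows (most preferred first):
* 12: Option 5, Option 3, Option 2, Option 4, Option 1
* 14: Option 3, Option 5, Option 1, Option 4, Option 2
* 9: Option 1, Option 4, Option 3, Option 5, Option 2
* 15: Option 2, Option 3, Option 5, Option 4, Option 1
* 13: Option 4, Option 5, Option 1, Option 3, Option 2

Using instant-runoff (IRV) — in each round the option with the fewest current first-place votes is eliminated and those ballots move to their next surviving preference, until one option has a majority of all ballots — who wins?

Round 1: Option 1 9, Option 2 15, Option 3 14, Option 4 13, Option 5 12. Option 1 eliminated.
Round 2: Option 2 15, Option 3 14, Option 4 22, Option 5 12. Option 5 eliminated.
Round 3: Option 2 15, Option 3 26, Option 4 22. Option 2 eliminated.
Round 4: Option 3 41, Option 4 22. Option 3 has a majority (≥32).

Option 3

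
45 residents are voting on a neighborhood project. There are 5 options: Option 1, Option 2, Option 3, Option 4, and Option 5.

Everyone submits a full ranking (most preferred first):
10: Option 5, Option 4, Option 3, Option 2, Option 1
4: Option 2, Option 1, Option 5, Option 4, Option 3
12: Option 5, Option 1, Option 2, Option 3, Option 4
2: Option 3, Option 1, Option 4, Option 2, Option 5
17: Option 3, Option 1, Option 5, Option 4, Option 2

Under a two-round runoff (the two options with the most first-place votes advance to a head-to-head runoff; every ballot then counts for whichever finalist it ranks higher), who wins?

Round 1 first-place votes: Option 1 0, Option 2 4, Option 3 19, Option 4 0, Option 5 22. Option 5 and Option 3 advance.
Runoff: Option 5 is ranked above Option 3 on 26 ballots, Option 3 above Option 5 on 19.

Option 5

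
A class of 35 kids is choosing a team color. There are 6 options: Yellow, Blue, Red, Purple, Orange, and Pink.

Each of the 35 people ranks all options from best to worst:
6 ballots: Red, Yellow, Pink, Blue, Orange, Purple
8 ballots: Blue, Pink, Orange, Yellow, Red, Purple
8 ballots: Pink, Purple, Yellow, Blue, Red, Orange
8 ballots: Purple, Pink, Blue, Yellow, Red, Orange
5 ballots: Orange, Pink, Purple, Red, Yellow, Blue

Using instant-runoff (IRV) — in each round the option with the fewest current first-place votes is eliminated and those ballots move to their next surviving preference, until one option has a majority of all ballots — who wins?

Round 1: Yellow 0, Blue 8, Red 6, Purple 8, Orange 5, Pink 8. Yellow eliminated.
Round 2: Blue 8, Red 6, Purple 8, Orange 5, Pink 8. Orange eliminated.
Round 3: Blue 8, Red 6, Purple 8, Pink 13. Red eliminated.
Round 4: Blue 8, Purple 8, Pink 19. Pink has a majority (≥18).

Pink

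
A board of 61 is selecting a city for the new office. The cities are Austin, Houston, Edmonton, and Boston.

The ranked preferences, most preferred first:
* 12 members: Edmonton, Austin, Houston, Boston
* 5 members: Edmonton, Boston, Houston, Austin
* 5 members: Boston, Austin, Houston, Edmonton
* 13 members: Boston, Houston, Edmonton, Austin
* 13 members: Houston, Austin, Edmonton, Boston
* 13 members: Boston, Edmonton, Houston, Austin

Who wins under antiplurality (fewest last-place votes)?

Houston

Last-place votes: Austin 31, Houston 0, Edmonton 5, Boston 25.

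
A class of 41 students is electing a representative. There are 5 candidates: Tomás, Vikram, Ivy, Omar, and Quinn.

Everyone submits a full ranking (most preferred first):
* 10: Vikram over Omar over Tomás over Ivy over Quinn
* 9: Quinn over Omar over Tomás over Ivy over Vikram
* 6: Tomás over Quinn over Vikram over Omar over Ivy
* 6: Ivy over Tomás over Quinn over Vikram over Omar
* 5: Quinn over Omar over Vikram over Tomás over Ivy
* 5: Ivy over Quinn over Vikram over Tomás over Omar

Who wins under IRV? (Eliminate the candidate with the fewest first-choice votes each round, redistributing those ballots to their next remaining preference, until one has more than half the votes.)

Ivy

Round 1: Tomás 6, Vikram 10, Ivy 11, Omar 0, Quinn 14. Omar eliminated.
Round 2: Tomás 6, Vikram 10, Ivy 11, Quinn 14. Tomás eliminated.
Round 3: Vikram 10, Ivy 11, Quinn 20. Vikram eliminated.
Round 4: Ivy 21, Quinn 20. Ivy has a majority (≥21).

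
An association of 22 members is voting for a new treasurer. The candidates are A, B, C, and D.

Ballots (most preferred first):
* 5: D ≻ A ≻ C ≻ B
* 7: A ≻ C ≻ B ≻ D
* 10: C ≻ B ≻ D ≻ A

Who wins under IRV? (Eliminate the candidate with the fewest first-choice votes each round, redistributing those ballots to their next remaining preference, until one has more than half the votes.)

A

Round 1: A 7, B 0, C 10, D 5. B eliminated.
Round 2: A 7, C 10, D 5. D eliminated.
Round 3: A 12, C 10. A has a majority (≥12).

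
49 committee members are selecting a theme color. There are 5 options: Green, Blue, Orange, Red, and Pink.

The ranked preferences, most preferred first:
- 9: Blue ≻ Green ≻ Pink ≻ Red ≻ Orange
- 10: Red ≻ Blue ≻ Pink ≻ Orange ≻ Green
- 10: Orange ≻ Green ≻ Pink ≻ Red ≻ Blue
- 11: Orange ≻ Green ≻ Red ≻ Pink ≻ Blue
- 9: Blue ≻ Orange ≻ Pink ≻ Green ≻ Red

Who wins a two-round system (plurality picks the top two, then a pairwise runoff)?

Blue

Round 1 first-place votes: Green 0, Blue 18, Orange 21, Red 10, Pink 0. Orange and Blue advance.
Runoff: Orange is ranked above Blue on 21 ballots, Blue above Orange on 28.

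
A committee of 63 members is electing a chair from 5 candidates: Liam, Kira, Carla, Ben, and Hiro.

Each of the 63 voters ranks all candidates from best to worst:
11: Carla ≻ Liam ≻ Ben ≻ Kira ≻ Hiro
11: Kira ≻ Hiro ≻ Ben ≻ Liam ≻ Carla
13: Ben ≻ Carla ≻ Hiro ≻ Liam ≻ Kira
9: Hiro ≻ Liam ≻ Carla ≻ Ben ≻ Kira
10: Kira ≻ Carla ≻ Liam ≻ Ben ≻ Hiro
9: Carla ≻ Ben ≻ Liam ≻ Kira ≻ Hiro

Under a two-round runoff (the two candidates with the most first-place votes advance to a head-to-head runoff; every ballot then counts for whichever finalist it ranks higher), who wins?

Carla

Round 1 first-place votes: Liam 0, Kira 21, Carla 20, Ben 13, Hiro 9. Kira and Carla advance.
Runoff: Kira is ranked above Carla on 21 ballots, Carla above Kira on 42.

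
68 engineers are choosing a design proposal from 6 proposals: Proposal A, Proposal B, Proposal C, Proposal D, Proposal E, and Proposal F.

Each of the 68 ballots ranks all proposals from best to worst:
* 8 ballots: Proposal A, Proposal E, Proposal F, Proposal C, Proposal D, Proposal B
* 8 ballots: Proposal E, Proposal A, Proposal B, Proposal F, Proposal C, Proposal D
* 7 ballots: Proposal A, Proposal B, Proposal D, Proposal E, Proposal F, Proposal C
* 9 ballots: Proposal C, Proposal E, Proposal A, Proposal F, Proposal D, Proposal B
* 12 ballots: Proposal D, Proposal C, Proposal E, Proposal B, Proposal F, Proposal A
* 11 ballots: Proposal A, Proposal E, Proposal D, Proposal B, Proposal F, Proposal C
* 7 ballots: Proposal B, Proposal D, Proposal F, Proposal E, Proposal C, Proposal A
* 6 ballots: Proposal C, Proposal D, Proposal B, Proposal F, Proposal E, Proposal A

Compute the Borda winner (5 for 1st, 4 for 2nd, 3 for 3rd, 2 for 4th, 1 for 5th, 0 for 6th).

Proposal E

Proposal A: 8×5 + 8×4 + 7×5 + 9×3 + 12×0 + 11×5 + 7×0 + 6×0 = 189
Proposal B: 8×0 + 8×3 + 7×4 + 9×0 + 12×2 + 11×2 + 7×5 + 6×3 = 151
Proposal C: 8×2 + 8×1 + 7×0 + 9×5 + 12×4 + 11×0 + 7×1 + 6×5 = 154
Proposal D: 8×1 + 8×0 + 7×3 + 9×1 + 12×5 + 11×3 + 7×4 + 6×4 = 183
Proposal E: 8×4 + 8×5 + 7×2 + 9×4 + 12×3 + 11×4 + 7×2 + 6×1 = 222
Proposal F: 8×3 + 8×2 + 7×1 + 9×2 + 12×1 + 11×1 + 7×3 + 6×2 = 121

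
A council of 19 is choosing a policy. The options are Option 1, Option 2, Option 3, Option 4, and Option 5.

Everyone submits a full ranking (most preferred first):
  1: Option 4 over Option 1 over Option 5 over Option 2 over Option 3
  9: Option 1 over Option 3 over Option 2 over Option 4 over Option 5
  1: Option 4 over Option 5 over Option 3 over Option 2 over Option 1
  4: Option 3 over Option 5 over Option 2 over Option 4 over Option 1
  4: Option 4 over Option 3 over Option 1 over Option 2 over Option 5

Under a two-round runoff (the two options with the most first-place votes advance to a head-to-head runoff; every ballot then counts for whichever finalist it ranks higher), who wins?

Option 4

Round 1 first-place votes: Option 1 9, Option 2 0, Option 3 4, Option 4 6, Option 5 0. Option 1 and Option 4 advance.
Runoff: Option 1 is ranked above Option 4 on 9 ballots, Option 4 above Option 1 on 10.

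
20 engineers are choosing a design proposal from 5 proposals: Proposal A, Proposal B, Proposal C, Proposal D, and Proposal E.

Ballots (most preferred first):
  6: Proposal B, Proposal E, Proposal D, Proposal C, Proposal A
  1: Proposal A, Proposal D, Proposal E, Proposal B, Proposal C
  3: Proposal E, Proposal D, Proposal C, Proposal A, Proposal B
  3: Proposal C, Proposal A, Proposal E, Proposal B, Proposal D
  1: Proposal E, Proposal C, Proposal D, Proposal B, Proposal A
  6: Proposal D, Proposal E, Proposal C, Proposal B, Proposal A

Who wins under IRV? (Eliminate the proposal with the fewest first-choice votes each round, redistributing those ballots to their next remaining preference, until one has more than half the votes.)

Proposal E

Round 1: Proposal A 1, Proposal B 6, Proposal C 3, Proposal D 6, Proposal E 4. Proposal A eliminated.
Round 2: Proposal B 6, Proposal C 3, Proposal D 7, Proposal E 4. Proposal C eliminated.
Round 3: Proposal B 6, Proposal D 7, Proposal E 7. Proposal B eliminated.
Round 4: Proposal D 7, Proposal E 13. Proposal E has a majority (≥11).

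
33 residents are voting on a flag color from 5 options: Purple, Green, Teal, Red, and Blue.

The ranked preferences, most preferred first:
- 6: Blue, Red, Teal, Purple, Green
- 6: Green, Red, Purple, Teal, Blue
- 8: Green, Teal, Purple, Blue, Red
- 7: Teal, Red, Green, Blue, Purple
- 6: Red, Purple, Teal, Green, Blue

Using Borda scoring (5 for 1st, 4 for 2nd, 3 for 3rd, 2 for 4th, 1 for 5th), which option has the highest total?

Purple: 6×2 + 6×3 + 8×3 + 7×1 + 6×4 = 85
Green: 6×1 + 6×5 + 8×5 + 7×3 + 6×2 = 109
Teal: 6×3 + 6×2 + 8×4 + 7×5 + 6×3 = 115
Red: 6×4 + 6×4 + 8×1 + 7×4 + 6×5 = 114
Blue: 6×5 + 6×1 + 8×2 + 7×2 + 6×1 = 72

Teal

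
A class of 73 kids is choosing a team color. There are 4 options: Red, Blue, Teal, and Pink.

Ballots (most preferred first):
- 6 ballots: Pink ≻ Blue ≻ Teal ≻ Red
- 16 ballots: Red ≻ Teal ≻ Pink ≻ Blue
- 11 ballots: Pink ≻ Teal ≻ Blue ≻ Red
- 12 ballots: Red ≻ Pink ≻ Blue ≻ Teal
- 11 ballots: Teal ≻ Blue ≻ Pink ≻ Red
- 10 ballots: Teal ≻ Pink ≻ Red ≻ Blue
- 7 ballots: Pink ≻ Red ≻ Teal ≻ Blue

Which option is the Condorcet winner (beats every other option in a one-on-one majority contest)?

Teal

Teal vs Red: 38–35
Teal vs Blue: 55–18
Teal vs Pink: 37–36
Teal beats every other option.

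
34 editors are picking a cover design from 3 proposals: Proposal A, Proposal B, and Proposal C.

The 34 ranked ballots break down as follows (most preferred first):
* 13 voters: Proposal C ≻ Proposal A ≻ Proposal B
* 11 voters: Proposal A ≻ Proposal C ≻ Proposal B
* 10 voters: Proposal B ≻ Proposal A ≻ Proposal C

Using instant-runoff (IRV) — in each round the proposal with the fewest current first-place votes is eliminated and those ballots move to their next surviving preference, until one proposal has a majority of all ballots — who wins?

Proposal A

Round 1: Proposal A 11, Proposal B 10, Proposal C 13. Proposal B eliminated.
Round 2: Proposal A 21, Proposal C 13. Proposal A has a majority (≥18).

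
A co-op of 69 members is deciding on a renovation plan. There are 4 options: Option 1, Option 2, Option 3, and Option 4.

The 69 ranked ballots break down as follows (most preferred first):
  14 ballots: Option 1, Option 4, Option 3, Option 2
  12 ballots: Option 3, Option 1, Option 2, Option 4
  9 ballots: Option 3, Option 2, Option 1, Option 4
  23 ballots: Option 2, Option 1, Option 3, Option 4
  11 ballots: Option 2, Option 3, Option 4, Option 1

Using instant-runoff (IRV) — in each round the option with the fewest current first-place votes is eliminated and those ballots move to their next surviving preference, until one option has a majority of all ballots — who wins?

Round 1: Option 1 14, Option 2 34, Option 3 21, Option 4 0. Option 4 eliminated.
Round 2: Option 1 14, Option 2 34, Option 3 21. Option 1 eliminated.
Round 3: Option 2 34, Option 3 35. Option 3 has a majority (≥35).

Option 3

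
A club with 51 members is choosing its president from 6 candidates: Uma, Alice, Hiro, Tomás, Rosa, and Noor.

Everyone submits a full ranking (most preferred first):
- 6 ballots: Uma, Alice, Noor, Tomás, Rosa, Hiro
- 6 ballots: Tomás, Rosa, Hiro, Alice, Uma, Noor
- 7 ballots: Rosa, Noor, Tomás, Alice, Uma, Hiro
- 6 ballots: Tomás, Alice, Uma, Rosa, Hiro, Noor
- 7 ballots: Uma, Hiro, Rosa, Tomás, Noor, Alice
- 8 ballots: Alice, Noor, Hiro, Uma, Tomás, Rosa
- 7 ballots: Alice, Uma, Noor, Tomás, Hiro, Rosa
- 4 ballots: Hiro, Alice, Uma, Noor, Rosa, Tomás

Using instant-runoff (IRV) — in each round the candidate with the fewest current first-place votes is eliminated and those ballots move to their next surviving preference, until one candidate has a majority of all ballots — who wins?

Tomás

Round 1: Uma 13, Alice 15, Hiro 4, Tomás 12, Rosa 7, Noor 0. Noor eliminated.
Round 2: Uma 13, Alice 15, Hiro 4, Tomás 12, Rosa 7. Hiro eliminated.
Round 3: Uma 13, Alice 19, Tomás 12, Rosa 7. Rosa eliminated.
Round 4: Uma 13, Alice 19, Tomás 19. Uma eliminated.
Round 5: Alice 25, Tomás 26. Tomás has a majority (≥26).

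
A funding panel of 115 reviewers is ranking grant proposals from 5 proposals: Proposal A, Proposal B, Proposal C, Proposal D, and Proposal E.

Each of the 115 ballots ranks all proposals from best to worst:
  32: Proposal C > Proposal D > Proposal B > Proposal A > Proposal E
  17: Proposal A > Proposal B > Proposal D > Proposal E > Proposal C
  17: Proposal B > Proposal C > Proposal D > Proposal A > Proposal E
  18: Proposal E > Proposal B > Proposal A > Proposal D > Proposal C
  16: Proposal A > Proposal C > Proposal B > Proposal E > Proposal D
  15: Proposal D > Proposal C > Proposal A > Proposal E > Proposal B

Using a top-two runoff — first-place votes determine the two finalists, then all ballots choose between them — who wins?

Round 1 first-place votes: Proposal A 33, Proposal B 17, Proposal C 32, Proposal D 15, Proposal E 18. Proposal A and Proposal C advance.
Runoff: Proposal A is ranked above Proposal C on 51 ballots, Proposal C above Proposal A on 64.

Proposal C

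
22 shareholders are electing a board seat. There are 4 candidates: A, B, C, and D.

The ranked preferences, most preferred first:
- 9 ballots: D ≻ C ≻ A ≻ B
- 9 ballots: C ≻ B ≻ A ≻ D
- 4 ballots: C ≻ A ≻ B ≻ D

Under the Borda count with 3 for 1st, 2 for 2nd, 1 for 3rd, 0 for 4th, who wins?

C

A: 9×1 + 9×1 + 4×2 = 26
B: 9×0 + 9×2 + 4×1 = 22
C: 9×2 + 9×3 + 4×3 = 57
D: 9×3 + 9×0 + 4×0 = 27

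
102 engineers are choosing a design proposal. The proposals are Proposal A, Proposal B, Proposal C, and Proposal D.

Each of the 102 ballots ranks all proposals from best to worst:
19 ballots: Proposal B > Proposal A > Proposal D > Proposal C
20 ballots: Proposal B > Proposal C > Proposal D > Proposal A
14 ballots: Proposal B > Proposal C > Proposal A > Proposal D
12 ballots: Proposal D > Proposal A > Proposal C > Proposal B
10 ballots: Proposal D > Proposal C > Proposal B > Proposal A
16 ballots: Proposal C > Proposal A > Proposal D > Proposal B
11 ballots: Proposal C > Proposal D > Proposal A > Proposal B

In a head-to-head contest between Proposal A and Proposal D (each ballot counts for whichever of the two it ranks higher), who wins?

Proposal D

Proposal A is ranked above Proposal D on 49 ballots; Proposal D above Proposal A on 53.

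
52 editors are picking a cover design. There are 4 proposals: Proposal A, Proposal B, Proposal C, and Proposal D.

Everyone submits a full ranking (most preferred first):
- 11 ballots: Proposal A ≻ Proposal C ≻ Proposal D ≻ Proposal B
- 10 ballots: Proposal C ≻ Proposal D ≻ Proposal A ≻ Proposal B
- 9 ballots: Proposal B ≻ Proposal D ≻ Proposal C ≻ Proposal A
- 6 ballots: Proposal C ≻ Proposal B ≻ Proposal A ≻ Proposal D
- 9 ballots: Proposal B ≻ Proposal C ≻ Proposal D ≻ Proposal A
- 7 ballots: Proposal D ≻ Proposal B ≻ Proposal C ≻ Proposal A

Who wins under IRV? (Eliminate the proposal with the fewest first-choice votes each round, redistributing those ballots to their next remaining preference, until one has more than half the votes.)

Proposal C

Round 1: Proposal A 11, Proposal B 18, Proposal C 16, Proposal D 7. Proposal D eliminated.
Round 2: Proposal A 11, Proposal B 25, Proposal C 16. Proposal A eliminated.
Round 3: Proposal B 25, Proposal C 27. Proposal C has a majority (≥27).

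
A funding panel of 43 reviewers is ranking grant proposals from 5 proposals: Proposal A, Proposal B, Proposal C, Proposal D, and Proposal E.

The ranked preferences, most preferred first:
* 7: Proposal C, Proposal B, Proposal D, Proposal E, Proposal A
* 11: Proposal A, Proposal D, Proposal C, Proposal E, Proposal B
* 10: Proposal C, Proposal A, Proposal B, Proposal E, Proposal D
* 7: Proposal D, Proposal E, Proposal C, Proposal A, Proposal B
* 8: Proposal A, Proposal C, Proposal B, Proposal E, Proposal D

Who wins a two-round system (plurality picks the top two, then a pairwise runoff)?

Proposal C

Round 1 first-place votes: Proposal A 19, Proposal B 0, Proposal C 17, Proposal D 7, Proposal E 0. Proposal A and Proposal C advance.
Runoff: Proposal A is ranked above Proposal C on 19 ballots, Proposal C above Proposal A on 24.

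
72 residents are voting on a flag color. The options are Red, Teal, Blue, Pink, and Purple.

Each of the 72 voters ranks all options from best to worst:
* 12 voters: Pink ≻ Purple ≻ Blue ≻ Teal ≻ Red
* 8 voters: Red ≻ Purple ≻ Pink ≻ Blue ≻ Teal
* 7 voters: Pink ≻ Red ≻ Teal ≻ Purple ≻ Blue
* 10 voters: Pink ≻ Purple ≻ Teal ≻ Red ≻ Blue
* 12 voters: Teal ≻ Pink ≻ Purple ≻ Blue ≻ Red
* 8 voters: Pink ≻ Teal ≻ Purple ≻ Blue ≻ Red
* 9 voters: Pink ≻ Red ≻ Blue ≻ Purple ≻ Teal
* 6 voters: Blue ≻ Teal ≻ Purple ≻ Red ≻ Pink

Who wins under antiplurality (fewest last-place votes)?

Last-place votes: Red 32, Teal 17, Blue 17, Pink 6, Purple 0.

Purple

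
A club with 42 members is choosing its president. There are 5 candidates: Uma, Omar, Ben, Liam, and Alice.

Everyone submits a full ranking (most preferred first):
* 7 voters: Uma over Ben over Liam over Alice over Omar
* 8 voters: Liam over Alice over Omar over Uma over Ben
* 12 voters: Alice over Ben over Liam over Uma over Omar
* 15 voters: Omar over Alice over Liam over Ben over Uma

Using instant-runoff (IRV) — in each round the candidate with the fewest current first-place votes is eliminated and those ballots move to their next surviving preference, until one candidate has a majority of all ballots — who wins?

Round 1: Uma 7, Omar 15, Ben 0, Liam 8, Alice 12. Ben eliminated.
Round 2: Uma 7, Omar 15, Liam 8, Alice 12. Uma eliminated.
Round 3: Omar 15, Liam 15, Alice 12. Alice eliminated.
Round 4: Omar 15, Liam 27. Liam has a majority (≥22).

Liam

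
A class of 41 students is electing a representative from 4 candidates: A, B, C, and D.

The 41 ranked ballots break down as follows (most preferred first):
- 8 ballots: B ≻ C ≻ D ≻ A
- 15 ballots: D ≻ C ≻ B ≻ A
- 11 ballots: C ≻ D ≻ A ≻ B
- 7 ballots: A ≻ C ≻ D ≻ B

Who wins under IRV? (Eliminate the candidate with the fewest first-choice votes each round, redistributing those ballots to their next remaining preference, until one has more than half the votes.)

Round 1: A 7, B 8, C 11, D 15. A eliminated.
Round 2: B 8, C 18, D 15. B eliminated.
Round 3: C 26, D 15. C has a majority (≥21).

C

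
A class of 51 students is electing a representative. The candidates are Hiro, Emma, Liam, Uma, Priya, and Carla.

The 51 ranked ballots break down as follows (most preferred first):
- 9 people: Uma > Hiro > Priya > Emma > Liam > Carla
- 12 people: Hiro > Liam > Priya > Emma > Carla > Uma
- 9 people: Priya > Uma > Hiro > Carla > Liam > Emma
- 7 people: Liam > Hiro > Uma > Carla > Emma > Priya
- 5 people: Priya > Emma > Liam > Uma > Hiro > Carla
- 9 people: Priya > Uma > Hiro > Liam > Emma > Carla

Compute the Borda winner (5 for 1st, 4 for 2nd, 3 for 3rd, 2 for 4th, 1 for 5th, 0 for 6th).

Hiro: 9×4 + 12×5 + 9×3 + 7×4 + 5×1 + 9×3 = 183
Emma: 9×2 + 12×2 + 9×0 + 7×1 + 5×4 + 9×1 = 78
Liam: 9×1 + 12×4 + 9×1 + 7×5 + 5×3 + 9×2 = 134
Uma: 9×5 + 12×0 + 9×4 + 7×3 + 5×2 + 9×4 = 148
Priya: 9×3 + 12×3 + 9×5 + 7×0 + 5×5 + 9×5 = 178
Carla: 9×0 + 12×1 + 9×2 + 7×2 + 5×0 + 9×0 = 44

Hiro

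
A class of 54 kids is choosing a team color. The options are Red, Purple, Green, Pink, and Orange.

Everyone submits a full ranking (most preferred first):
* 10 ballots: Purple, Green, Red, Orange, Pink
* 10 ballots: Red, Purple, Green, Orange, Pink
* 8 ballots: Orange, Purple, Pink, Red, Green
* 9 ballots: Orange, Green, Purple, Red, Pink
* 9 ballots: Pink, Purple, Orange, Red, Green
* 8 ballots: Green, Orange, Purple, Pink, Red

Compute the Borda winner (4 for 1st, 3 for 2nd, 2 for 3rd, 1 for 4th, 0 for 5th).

Red: 10×2 + 10×4 + 8×1 + 9×1 + 9×1 + 8×0 = 86
Purple: 10×4 + 10×3 + 8×3 + 9×2 + 9×3 + 8×2 = 155
Green: 10×3 + 10×2 + 8×0 + 9×3 + 9×0 + 8×4 = 109
Pink: 10×0 + 10×0 + 8×2 + 9×0 + 9×4 + 8×1 = 60
Orange: 10×1 + 10×1 + 8×4 + 9×4 + 9×2 + 8×3 = 130

Purple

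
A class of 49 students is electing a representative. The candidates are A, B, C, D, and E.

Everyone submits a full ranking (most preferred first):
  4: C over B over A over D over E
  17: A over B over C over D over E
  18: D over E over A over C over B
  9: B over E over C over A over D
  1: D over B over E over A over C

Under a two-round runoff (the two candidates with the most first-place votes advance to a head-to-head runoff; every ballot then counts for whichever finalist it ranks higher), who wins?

A

Round 1 first-place votes: A 17, B 9, C 4, D 19, E 0. D and A advance.
Runoff: D is ranked above A on 19 ballots, A above D on 30.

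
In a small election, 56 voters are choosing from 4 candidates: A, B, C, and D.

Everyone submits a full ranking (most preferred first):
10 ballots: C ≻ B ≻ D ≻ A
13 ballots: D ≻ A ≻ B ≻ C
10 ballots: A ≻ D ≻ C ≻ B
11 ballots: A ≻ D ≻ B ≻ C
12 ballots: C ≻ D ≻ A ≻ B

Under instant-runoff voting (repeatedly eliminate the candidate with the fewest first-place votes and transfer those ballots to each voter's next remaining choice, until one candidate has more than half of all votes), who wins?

Round 1: A 21, B 0, C 22, D 13. B eliminated.
Round 2: A 21, C 22, D 13. D eliminated.
Round 3: A 34, C 22. A has a majority (≥29).

A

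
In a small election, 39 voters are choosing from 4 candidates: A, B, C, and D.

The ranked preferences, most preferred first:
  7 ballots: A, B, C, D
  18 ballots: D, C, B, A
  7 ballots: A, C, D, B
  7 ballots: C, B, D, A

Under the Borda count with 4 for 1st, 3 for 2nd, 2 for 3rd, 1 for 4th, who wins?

C

A: 7×4 + 18×1 + 7×4 + 7×1 = 81
B: 7×3 + 18×2 + 7×1 + 7×3 = 85
C: 7×2 + 18×3 + 7×3 + 7×4 = 117
D: 7×1 + 18×4 + 7×2 + 7×2 = 107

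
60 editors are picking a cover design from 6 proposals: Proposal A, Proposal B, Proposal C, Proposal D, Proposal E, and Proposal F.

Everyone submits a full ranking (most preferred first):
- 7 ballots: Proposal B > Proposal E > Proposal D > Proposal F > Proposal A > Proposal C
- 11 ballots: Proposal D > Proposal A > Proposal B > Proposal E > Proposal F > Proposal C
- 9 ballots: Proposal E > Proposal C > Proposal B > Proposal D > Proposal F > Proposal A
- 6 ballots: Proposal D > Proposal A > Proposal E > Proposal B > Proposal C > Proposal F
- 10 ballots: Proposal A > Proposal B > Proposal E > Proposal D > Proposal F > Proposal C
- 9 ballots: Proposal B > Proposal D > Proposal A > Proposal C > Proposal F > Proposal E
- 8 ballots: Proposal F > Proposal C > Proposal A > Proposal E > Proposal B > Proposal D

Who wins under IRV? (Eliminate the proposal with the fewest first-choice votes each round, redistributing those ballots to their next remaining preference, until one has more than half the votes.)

Proposal A

Round 1: Proposal A 10, Proposal B 16, Proposal C 0, Proposal D 17, Proposal E 9, Proposal F 8. Proposal C eliminated.
Round 2: Proposal A 10, Proposal B 16, Proposal D 17, Proposal E 9, Proposal F 8. Proposal F eliminated.
Round 3: Proposal A 18, Proposal B 16, Proposal D 17, Proposal E 9. Proposal E eliminated.
Round 4: Proposal A 18, Proposal B 25, Proposal D 17. Proposal D eliminated.
Round 5: Proposal A 35, Proposal B 25. Proposal A has a majority (≥31).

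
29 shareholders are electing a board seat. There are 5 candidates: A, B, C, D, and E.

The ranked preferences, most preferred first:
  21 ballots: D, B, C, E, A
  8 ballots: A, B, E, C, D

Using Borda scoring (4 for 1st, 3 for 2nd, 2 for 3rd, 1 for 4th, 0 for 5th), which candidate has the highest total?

B

A: 21×0 + 8×4 = 32
B: 21×3 + 8×3 = 87
C: 21×2 + 8×1 = 50
D: 21×4 + 8×0 = 84
E: 21×1 + 8×2 = 37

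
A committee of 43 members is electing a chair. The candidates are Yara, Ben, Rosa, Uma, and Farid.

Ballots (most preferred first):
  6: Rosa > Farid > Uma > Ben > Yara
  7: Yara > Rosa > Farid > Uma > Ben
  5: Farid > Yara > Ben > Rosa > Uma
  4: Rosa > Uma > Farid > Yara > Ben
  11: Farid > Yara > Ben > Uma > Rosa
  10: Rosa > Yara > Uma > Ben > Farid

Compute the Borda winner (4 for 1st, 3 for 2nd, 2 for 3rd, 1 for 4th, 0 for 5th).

Yara: 6×0 + 7×4 + 5×3 + 4×1 + 11×3 + 10×3 = 110
Ben: 6×1 + 7×0 + 5×2 + 4×0 + 11×2 + 10×1 = 48
Rosa: 6×4 + 7×3 + 5×1 + 4×4 + 11×0 + 10×4 = 106
Uma: 6×2 + 7×1 + 5×0 + 4×3 + 11×1 + 10×2 = 62
Farid: 6×3 + 7×2 + 5×4 + 4×2 + 11×4 + 10×0 = 104

Yara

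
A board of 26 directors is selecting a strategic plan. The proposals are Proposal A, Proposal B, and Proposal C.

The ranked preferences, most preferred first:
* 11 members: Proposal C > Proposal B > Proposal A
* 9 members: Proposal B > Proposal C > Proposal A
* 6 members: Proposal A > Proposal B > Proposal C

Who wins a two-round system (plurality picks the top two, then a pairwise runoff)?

Proposal B

Round 1 first-place votes: Proposal A 6, Proposal B 9, Proposal C 11. Proposal C and Proposal B advance.
Runoff: Proposal C is ranked above Proposal B on 11 ballots, Proposal B above Proposal C on 15.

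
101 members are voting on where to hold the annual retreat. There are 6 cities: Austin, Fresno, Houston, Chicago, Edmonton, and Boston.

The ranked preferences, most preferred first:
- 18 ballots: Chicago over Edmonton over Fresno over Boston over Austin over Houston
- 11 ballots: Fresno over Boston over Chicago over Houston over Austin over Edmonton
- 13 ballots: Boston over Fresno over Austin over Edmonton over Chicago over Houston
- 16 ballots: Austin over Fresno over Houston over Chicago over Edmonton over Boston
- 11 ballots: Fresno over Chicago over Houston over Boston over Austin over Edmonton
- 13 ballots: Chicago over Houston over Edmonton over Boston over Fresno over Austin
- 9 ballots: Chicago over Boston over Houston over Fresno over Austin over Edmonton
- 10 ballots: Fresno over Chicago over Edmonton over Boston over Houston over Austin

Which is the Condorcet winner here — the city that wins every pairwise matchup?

Fresno vs Austin: 85–16
Fresno vs Houston: 79–22
Fresno vs Chicago: 61–40
Fresno vs Edmonton: 70–31
Fresno vs Boston: 66–35
Fresno beats every other city.

Fresno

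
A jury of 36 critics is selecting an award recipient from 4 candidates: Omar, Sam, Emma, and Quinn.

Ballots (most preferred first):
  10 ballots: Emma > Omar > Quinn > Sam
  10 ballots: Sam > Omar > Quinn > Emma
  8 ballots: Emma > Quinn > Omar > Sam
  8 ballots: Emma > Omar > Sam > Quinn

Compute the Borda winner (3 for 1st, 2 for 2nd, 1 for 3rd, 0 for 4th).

Omar: 10×2 + 10×2 + 8×1 + 8×2 = 64
Sam: 10×0 + 10×3 + 8×0 + 8×1 = 38
Emma: 10×3 + 10×0 + 8×3 + 8×3 = 78
Quinn: 10×1 + 10×1 + 8×2 + 8×0 = 36

Emma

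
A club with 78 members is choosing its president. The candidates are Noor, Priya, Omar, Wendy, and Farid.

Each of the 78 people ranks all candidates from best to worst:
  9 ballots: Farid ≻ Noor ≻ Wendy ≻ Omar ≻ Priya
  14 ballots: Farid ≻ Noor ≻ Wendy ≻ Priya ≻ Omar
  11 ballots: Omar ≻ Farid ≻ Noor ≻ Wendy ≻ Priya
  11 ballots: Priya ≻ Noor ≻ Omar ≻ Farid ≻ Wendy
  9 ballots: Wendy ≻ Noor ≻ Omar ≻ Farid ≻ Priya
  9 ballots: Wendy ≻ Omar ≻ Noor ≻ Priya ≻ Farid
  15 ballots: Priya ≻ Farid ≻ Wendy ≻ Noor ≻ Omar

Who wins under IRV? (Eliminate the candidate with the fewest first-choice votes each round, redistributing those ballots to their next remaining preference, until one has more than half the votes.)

Farid

Round 1: Noor 0, Priya 26, Omar 11, Wendy 18, Farid 23. Noor eliminated.
Round 2: Priya 26, Omar 11, Wendy 18, Farid 23. Omar eliminated.
Round 3: Priya 26, Wendy 18, Farid 34. Wendy eliminated.
Round 4: Priya 35, Farid 43. Farid has a majority (≥40).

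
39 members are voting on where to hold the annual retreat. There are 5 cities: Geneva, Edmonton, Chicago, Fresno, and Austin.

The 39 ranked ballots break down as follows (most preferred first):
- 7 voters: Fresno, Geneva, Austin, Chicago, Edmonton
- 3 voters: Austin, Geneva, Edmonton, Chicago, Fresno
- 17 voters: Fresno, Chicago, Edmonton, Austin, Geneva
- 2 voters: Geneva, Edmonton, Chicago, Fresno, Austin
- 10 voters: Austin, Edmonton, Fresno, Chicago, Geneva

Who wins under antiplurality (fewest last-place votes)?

Last-place votes: Geneva 27, Edmonton 7, Chicago 0, Fresno 3, Austin 2.

Chicago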